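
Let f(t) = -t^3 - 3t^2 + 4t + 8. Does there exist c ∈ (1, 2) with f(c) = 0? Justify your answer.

Yes, f has a root in the interval.

f(1) = 8 and f(2) = -4, which have opposite signs.
As a polynomial, f is continuous on every closed interval.
So by the Intermediate Value Theorem there is a c strictly between 1 and 2 with f(c) = 0.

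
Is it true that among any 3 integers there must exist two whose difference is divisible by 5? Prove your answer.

No; for instance {19, 20, 21} is a counterexample.

Take the 3 consecutive integers 19, 20, 21: their residues mod 5 are all distinct because 3 ≤ 5.
The differences between them range over 1, …, 2, none of which is divisible by 5.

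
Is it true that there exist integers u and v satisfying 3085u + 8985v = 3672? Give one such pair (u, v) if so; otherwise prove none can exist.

No, no such integers exist.

gcd(3085, 8985) = 5, so every integer of the form 3085u + 8985v is a multiple of 5.
But 3672 = 5·734 + 2, so 5 ∤ 3672.
Hence no integers u, v satisfy the equation.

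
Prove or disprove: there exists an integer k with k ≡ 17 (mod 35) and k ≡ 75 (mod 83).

k = 822

Since 35 and 83 share no common factor, CRT says the pair of congruences has a solution (unique mod 2905).
Write k = 17 + 35t and require 17 + 35t ≡ 75 (mod 83), i.e. 35t ≡ 58 (mod 83).
Note 35·19 = 665 ≡ 1 (mod 83) (as 665 − 1 = 8·83), so 35⁻¹ ≡ 19.
Therefore t ≡ 19·58 = 1102 ≡ 23 (mod 83).
Taking t = 23 gives k = 17 + 35·23 = 822.
Indeed 822 ≡ 17 (mod 35) and 822 ≡ 75 (mod 83).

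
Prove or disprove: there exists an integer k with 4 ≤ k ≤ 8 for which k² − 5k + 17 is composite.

The values for k = 4, 5, …, 8 are 13, 17, 23, 31, 41, and each of these is prime.
So no value in the range makes the expression composite.

No, no such integer k in that range exists.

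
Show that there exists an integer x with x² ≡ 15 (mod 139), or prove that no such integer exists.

There is no such integer.

Apply Euler's criterion with the prime 139: 15 is a quadratic residue iff 15^69 ≡ 1 (mod 139), and a non-residue iff it is ≡ −1.
Repeated squaring mod 139: 15^2 = 225 ≡ 86; 15^4 ≡ 86² = 7396 ≡ 29; 15^8 ≡ 29² = 841 ≡ 7; 15^16 ≡ 7² = 49 ≡ 49; 15^32 ≡ 49² = 2401 ≡ 38; 15^64 ≡ 38² = 1444 ≡ 54.
Since 69 = 64 + 4 + 1, 15^69 ≡ 54 · 29 · 15; multiplying out mod 139: 54·29 = 1566 ≡ 37, then 37·15 = 555 ≡ 138. Thus 15^69 ≡ 138 ≡ −1 (mod 139).
The value −1 means 15 is a non-residue modulo 139, so x² ≡ 15 (mod 139) is impossible.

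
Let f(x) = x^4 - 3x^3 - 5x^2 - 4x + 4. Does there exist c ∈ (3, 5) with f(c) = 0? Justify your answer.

Yes, such a c exists.

f(3) = -53 and f(5) = 109, which have opposite signs.
As a polynomial, f is continuous on every closed interval.
By the Intermediate Value Theorem, f takes the value 0 somewhere in the open interval.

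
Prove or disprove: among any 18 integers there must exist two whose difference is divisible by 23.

No, the set {19, 20, 21, 22, 23, 24, 25, 26, 27, 28, 29, 30, 31, 32, 33, 34, 35, 36} is a counterexample.

Consider the 18 integers 19, 20, …, 36. They lie in distinct residue classes modulo 23, since 18 ≤ 23.
Any two of them differ by at most 17 < 23 and by at least 1, so no difference is a multiple of 23.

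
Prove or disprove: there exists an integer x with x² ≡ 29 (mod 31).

No such integer exists.

31 is prime, so by Euler's criterion 29 is a square mod 31 iff 29^((31−1)/2) = 29^15 ≡ 1 (mod 31).
Repeated squaring mod 31: 29^2 = 841 ≡ 4; 29^4 ≡ 4² = 16 ≡ 16; 29^8 ≡ 16² = 256 ≡ 8.
Since 15 = 8 + 4 + 2 + 1, 29^15 ≡ 8 · 16 · 4 · 29; multiplying out mod 31: 8·16 = 128 ≡ 4, then 4·4 = 16 ≡ 16, then 16·29 = 464 ≡ 30. Thus 29^15 ≡ 30 ≡ −1 (mod 31).
By Euler's criterion 29 is a quadratic non-residue mod 31: no x satisfies x² ≡ 29 (mod 31).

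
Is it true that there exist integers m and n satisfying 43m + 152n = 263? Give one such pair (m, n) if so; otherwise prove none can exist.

m = 45, n = -11

Since gcd(43, 152) = 1, every integer is an integer combination of 43 and 152.
Run the Euclidean algorithm on 152 and 43: 152 = 3·43 + 23, 43 = 1·23 + 20, 23 = 1·20 + 3, 20 = 6·3 + 2, 3 = 1·2 + 1, 2 = 2·1 + 0.
Working back up the chain: 1 = 3 − 1·2 = 3 − (20 − 6·3) = −20 + 7·3 = −20 + 7·(23 − 1·20) = 7·23 − 8·20 = 7·23 − 8·(43 − 1·23) = −8·43 + 15·23 = −8·43 + 15·(152 − 3·43) = 15·152 − 53·43. So 43·(-53) + 152·15 = 1.
Scaling by 263 gives the particular solution (m, n) = (-13939, 3945).
The general solution is m = -13939 + 152k, n = 3945 − 43k; taking k = 92 gives the smaller pair m = 45, n = -11.
Indeed 43·45 + 152·(-11) = 1935 − 1672 = 263.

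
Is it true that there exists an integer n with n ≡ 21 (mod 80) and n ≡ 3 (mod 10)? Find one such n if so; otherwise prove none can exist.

Reduce both congruences modulo 10, which divides 80 and 10: they say n ≡ 21 (mod 10) and n ≡ 3 (mod 10).
But 21 mod 10 = 1 while 3 mod 10 = 3, a contradiction.
Hence the system has no solution.

No such integer exists.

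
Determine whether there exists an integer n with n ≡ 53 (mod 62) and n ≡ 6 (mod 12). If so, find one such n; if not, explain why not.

No, no such integer exists.

Reduce both congruences modulo 2, which divides 62 and 12: they say n ≡ 53 (mod 2) and n ≡ 6 (mod 2).
However 53 ≡ 1 and 6 ≡ 0 (mod 2), and 1 ≠ 0.
So no integer satisfies both congruences.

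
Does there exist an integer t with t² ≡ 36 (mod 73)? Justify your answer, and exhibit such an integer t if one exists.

Take t = 67. Then 67² = 4489 = 61·73 + 36, so 67² ≡ 36 (mod 73).

t = 67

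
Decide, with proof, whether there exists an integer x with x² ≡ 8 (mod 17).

x = 12

x = 12 works: 12² = 144, and 144 − 8 = 136 = 8·17.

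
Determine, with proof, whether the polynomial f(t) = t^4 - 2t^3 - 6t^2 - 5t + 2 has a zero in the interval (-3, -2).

f has no root in that interval.

The endpoint values f(-3) = 98 and f(-2) = 20 are both positive. Claim: f(t) > 0 for every t in (-3, -2).
Substitute t = -2 − u, where 0 < u < 1 on the interval. Expanding, f(-2 − u) = u^4 + 10u^3 + 30u^2 + 37u + 20.
All 5 nonzero coefficients of this polynomial in u are positive; hence for u > 0 the value is a sum of positive terms (the constant 20 among them).
Therefore f(t) > 0 throughout (-3, -2), and f has no zero there.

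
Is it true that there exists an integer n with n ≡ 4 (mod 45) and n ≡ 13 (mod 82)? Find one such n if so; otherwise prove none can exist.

n = 1489

Since 45 and 82 share no common factor, CRT says the pair of congruences has a solution (unique mod 3690).
Any solution of the first congruence is n = 4 + 45t; substituting into the second, 45t ≡ 13 − 4 ≡ 9 (mod 82).
To invert 45 modulo 82: 82 = 1·45 + 37, 45 = 1·37 + 8, 37 = 4·8 + 5, 8 = 1·5 + 3, 5 = 1·3 + 2, 3 = 1·2 + 1, 2 = 2·1 + 0, and unwinding, 1 = 3 − 1·2 = 3 − (5 − 1·3) = −5 + 2·3 = −5 + 2·(8 − 1·5) = 2·8 − 3·5 = 2·8 − 3·(37 − 4·8) = −3·37 + 14·8 = −3·37 + 14·(45 − 1·37) = 14·45 − 17·37 = 14·45 − 17·(82 − 1·45) = −17·82 + 31·45. Thus 45⁻¹ ≡ 31 (mod 82).
Multiplying by 31: t ≡ 31·9 = 279 ≡ 33 (mod 82).
Taking t = 33 gives n = 4 + 45·33 = 1489.
Verify: 1489 = 33·45 + 4 and 1489 = 18·82 + 13. ✓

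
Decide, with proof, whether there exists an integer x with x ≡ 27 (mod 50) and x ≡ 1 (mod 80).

No such integer exists.

Reduce both congruences modulo 10, which divides 50 and 80: they say x ≡ 27 (mod 10) and x ≡ 1 (mod 10).
These are incompatible: 27 − 1 = 26 is not divisible by 10.
So no integer satisfies both congruences.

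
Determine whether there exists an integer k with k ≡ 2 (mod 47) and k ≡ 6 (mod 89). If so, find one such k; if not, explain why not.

gcd(47, 89) = 1, so the Chinese Remainder Theorem guarantees exactly one residue class mod 4183 satisfying both.
Write k = 2 + 47t and require 2 + 47t ≡ 6 (mod 89), i.e. 47t ≡ 4 (mod 89).
Since 47·36 = 1692 = 19·89 + 1, the inverse of 47 mod 89 is 36.
Therefore t ≡ 36·4 = 144 ≡ 55 (mod 89).
Taking t = 55 gives k = 2 + 47·55 = 2587.
Verify: 2587 = 55·47 + 2 and 2587 = 29·89 + 6. ✓

k = 2587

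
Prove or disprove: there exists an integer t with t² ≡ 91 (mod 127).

Apply Euler's criterion with the prime 127: 91 is a quadratic residue iff 91^63 ≡ 1 (mod 127), and a non-residue iff it is ≡ −1.
Repeated squaring mod 127: 91^2 = 8281 ≡ 26; 91^4 ≡ 26² = 676 ≡ 41; 91^8 ≡ 41² = 1681 ≡ 30; 91^16 ≡ 30² = 900 ≡ 11; 91^32 ≡ 11² = 121 ≡ 121.
Since 63 = 32 + 16 + 8 + 4 + 2 + 1, 91^63 ≡ 121 · 11 · 30 · 41 · 26 · 91; multiplying out mod 127: 121·11 = 1331 ≡ 61, then 61·30 = 1830 ≡ 52, then 52·41 = 2132 ≡ 100, then 100·26 = 2600 ≡ 60, then 60·91 = 5460 ≡ 126. Thus 91^63 ≡ 126 ≡ −1 (mod 127).
By Euler's criterion 91 is a quadratic non-residue mod 127: no t satisfies t² ≡ 91 (mod 127).

No such integer exists.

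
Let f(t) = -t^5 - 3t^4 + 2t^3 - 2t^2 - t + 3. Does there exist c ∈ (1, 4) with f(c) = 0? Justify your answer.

f has no root in that interval.

The endpoint values f(1) = -2 and f(4) = -1697 are both negative. Claim: f(t) < 0 for every t in (1, 4).
Substitute t = 1 + u, where 0 < u < 3 on the interval. Expanding, f(1 + u) = -u^5 - 8u^4 - 20u^3 - 24u^2 - 16u - 2.
All 6 nonzero coefficients of this polynomial in u are negative; hence for u > 0 the value is a sum of negative terms (the constant -2 among them).
Therefore f(t) < 0 throughout (1, 4), and f has no zero there.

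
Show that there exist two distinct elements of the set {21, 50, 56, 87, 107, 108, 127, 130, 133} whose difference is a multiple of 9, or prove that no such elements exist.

No, no such pair exists.

Residues mod 9: 21↦3, 50↦5, 56↦2, 87↦6, 107↦8, 108↦0, 127↦1, 130↦4, 133↦7.
All 9 residues are distinct, so no two elements differ by a multiple of 9.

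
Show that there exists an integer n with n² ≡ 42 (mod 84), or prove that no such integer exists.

No such integer exists.

Reduce modulo 4, which divides 84: we would need n² ≡ 2 (mod 4).
Since (4 − n)² ≡ n² (mod 4), it suffices to square n = 0, 1, …, 2: the residues are 0, 1, 0.
The set of squares mod 4 is therefore {0, 1}, which does not contain 2.
Therefore n² ≡ 42 (mod 84) has no solution.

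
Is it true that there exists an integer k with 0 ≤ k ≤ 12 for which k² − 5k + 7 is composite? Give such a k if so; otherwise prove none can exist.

At k = 10: 10² − 5·10 + 7 = 57 = 3·19, which is composite.

k = 10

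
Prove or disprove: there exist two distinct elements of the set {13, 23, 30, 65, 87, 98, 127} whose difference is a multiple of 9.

No, no such pair exists.

Residues mod 9: 13↦4, 23↦5, 30↦3, 65↦2, 87↦6, 98↦8, 127↦1.
No residue repeats among the 7 elements, so no pair has difference ≡ 0 (mod 9).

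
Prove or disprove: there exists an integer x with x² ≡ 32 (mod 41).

x = 14 works: 14² = 196, and 196 − 32 = 164 = 4·41.

x = 14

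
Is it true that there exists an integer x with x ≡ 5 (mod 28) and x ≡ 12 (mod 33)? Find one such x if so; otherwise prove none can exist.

x = 705

gcd(28, 33) = 1, so the Chinese Remainder Theorem guarantees exactly one residue class mod 924 satisfying both.
Any solution of the first congruence is x = 5 + 28t; substituting into the second, 28t ≡ 12 − 5 ≡ 7 (mod 33).
Since 28·13 = 364 = 11·33 + 1, the inverse of 28 mod 33 is 13.
Therefore t ≡ 13·7 = 91 ≡ 25 (mod 33).
Taking t = 25 gives x = 5 + 28·25 = 705.
Verify: 705 = 25·28 + 5 and 705 = 21·33 + 12. ✓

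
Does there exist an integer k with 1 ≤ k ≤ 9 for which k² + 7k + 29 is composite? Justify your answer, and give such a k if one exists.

There is no such integer k in that range.

The values for k = 1, 2, …, 9 are 37, 47, 59, 73, 89, 107, 127, 149, 173, and each of these is prime.
So no value in the range makes the expression composite.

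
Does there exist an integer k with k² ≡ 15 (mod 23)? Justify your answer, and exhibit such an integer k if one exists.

No such integer exists.

23 is prime, so by Euler's criterion 15 is a square mod 23 iff 15^((23−1)/2) = 15^11 ≡ 1 (mod 23).
Squaring successively (mod 23): 15^2 = 225 ≡ 18; 15^4 ≡ 18² = 324 ≡ 2; 15^8 ≡ 2² = 4 ≡ 4.
Since 11 = 8 + 2 + 1, 15^11 ≡ 4 · 18 · 15; multiplying out mod 23: 4·18 = 72 ≡ 3, then 3·15 = 45 ≡ 22. Thus 15^11 ≡ 22 ≡ −1 (mod 23).
The value −1 means 15 is a non-residue modulo 23, so k² ≡ 15 (mod 23) is impossible.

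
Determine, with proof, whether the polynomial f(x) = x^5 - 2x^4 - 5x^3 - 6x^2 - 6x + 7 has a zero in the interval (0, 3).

f(0) = 7 and f(3) = -119, which have opposite signs.
Since f is a polynomial it is continuous on [0, 3].
By the Intermediate Value Theorem, f takes the value 0 somewhere in the open interval.

Such a root exists.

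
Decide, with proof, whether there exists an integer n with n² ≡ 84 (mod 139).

Apply Euler's criterion with the prime 139: 84 is a quadratic residue iff 84^69 ≡ 1 (mod 139), and a non-residue iff it is ≡ −1.
Squaring successively (mod 139): 84^2 = 7056 ≡ 106; 84^4 ≡ 106² = 11236 ≡ 116; 84^8 ≡ 116² = 13456 ≡ 112; 84^16 ≡ 112² = 12544 ≡ 34; 84^32 ≡ 34² = 1156 ≡ 44; 84^64 ≡ 44² = 1936 ≡ 129.
Since 69 = 64 + 4 + 1, 84^69 ≡ 129 · 116 · 84; multiplying out mod 139: 129·116 = 14964 ≡ 91, then 91·84 = 7644 ≡ 138. Thus 84^69 ≡ 138 ≡ −1 (mod 139).
The value −1 means 84 is a non-residue modulo 139, so n² ≡ 84 (mod 139) is impossible.

There is no such integer.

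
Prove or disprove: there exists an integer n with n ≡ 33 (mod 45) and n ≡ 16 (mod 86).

n = 618

The moduli 45 and 86 are coprime, so by the Chinese Remainder Theorem a unique solution modulo 3870 exists.
Any solution of the first congruence is n = 33 + 45t; substituting into the second, 45t ≡ 16 − 33 ≡ 69 (mod 86).
Note 45·65 = 2925 ≡ 1 (mod 86) (as 2925 − 1 = 34·86), so 45⁻¹ ≡ 65.
Multiplying by 65: t ≡ 65·69 = 4485 ≡ 13 (mod 86).
With t = 13: n = 33 + 45·13 = 618.
Verify: 618 = 13·45 + 33 and 618 = 7·86 + 16. ✓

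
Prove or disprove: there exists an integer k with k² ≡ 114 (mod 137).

137 is prime, so by Euler's criterion 114 is a square mod 137 iff 114^((137−1)/2) = 114^68 ≡ 1 (mod 137).
Repeated squaring mod 137: 114^2 = 12996 ≡ 118; 114^4 ≡ 118² = 13924 ≡ 87; 114^8 ≡ 87² = 7569 ≡ 34; 114^16 ≡ 34² = 1156 ≡ 60; 114^32 ≡ 60² = 3600 ≡ 38; 114^64 ≡ 38² = 1444 ≡ 74.
Since 68 = 64 + 4, 114^68 ≡ 74 · 87; multiplying out mod 137: 74·87 = 6438 ≡ 136. Thus 114^68 ≡ 136 ≡ −1 (mod 137).
By Euler's criterion 114 is a quadratic non-residue mod 137: no k satisfies k² ≡ 114 (mod 137).

There is no such integer.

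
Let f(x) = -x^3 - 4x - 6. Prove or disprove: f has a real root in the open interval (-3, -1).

Such a root exists.

f(-3) = 33 and f(-1) = -1, which have opposite signs.
As a polynomial, f is continuous on every closed interval.
By the Intermediate Value Theorem f must vanish at some point of (-3, -1).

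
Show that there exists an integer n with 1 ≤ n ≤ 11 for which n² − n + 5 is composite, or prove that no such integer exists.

At n = 11: 11² − 11 + 5 = 115 = 5·23, which is composite.

n = 11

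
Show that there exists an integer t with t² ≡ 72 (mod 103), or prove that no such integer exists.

t = 22 works: 22² = 484, and 484 − 72 = 412 = 4·103.

t = 22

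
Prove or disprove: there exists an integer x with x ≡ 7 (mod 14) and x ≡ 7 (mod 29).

x = 7

The moduli 14 and 29 are coprime, so by the Chinese Remainder Theorem a unique solution modulo 406 exists.
Any solution of the first congruence is x = 7 + 14t; substituting into the second, 14t ≡ 7 − 7 ≡ 0 (mod 29).
t = 0 satisfies this.
With t = 0: x = 7 + 14·0 = 7.
Indeed 7 ≡ 7 (mod 14) and 7 ≡ 7 (mod 29).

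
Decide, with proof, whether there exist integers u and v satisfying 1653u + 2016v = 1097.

No such integers exist.

Both 1653 and 2016 are divisible by gcd(1653, 2016) = 3, hence so is any combination 1653u + 2016v.
But 1097 is not a multiple of 3 (it leaves remainder 2).
Therefore 1653u + 2016v = 1097 has no solution in integers.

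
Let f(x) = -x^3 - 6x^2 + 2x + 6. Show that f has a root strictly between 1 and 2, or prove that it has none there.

Yes, f has a root in the interval.

f(1) = 1 and f(2) = -22, which have opposite signs.
As a polynomial, f is continuous on every closed interval.
By the Intermediate Value Theorem f must vanish at some point of (1, 2).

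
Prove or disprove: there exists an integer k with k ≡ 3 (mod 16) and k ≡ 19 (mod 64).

k = 19

Here gcd(16, 64) = 16, and both 3 and 19 leave remainder 3 mod 16, so the system is consistent.
Step through k = 3, 3 + 16, 3 + 2·16, …: the values 3, 19 reduce mod 64 to 3, 19. The value 19 hits 19.
Check: 19 mod 16 = 3, 19 mod 64 = 19. ✓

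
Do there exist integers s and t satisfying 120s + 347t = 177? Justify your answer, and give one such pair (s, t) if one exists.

s = 201, t = -69

Since gcd(120, 347) = 1, every integer is an integer combination of 120 and 347.
Run the Euclidean algorithm on 347 and 120: 347 = 2·120 + 107, 120 = 1·107 + 13, 107 = 8·13 + 3, 13 = 4·3 + 1, 3 = 3·1 + 0.
Working back up the chain: 1 = 13 − 4·3 = 13 − 4·(107 − 8·13) = −4·107 + 33·13 = −4·107 + 33·(120 − 1·107) = 33·120 − 37·107 = 33·120 − 37·(347 − 2·120) = −37·347 + 107·120. So 120·107 + 347·(-37) = 1.
Multiplying through by 177: s = 107·177 = 18939, t = (-37)·177 = -6549 is a solution.
Shifting by a multiple of (347, −120) keeps it a solution: s = 18939 − 54·347 = 201, t = -6549 + 54·120 = -69.
Check: 120·201 + 347·(-69) = 24120 − 23943 = 177. ✓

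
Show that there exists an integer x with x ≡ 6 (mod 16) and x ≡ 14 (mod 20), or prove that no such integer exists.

The moduli are not coprime: gcd(16, 20) = 4. Compatibility requires 4 ∣ (14 − 6) = 8, which holds, so solutions exist.
Step through x = 6, 6 + 16, 6 + 2·16, …: the values 6, 22, 38, 54 reduce mod 20 to 6, 2, 18, 14. The value 54 hits 14.
Check: 54 mod 16 = 6, 54 mod 20 = 14. ✓

x = 54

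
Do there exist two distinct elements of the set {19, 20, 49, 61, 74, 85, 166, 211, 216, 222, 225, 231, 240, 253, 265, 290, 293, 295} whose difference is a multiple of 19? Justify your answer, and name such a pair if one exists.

Two integers differ by a multiple of 19 exactly when they have the same residue mod 19. The residues are 19↦0, 20↦1, 49↦11, 61↦4, 74↦17, 85↦9, 166↦14, 211↦2, 216↦7, 222↦13, 225↦16, 231↦3, 240↦12, 253↦6, 265↦18, 290↦5, 293↦8, 295↦10.
All 18 residues are distinct, so no two elements differ by a multiple of 19.

No such pair exists.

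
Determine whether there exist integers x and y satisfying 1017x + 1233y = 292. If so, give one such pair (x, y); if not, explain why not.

There are no such integers.

Both 1017 and 1233 are divisible by gcd(1017, 1233) = 9, hence so is any combination 1017x + 1233y.
But 292 = 9·32 + 4, so 9 ∤ 292.
So the equation is unsolvable over ℤ.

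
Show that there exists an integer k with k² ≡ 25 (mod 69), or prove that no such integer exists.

Take k = 64. Then 64² = 4096 = 59·69 + 25, so 64² ≡ 25 (mod 69).

k = 64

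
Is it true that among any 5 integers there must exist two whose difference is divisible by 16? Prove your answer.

Try 5 consecutive integers, 40, 41, …, 44. Their remainders mod 16 are 8, 9, 10, 11, 12 — pairwise different, as any 5 ≤ 16 consecutive integers have distinct residues.
The differences between them range over 1, …, 4, none of which is divisible by 16.

No; for instance {40, 41, 42, 43, 44} is a counterexample.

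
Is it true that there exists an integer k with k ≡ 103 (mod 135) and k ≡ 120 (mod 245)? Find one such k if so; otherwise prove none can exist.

Reduce both congruences modulo 5, which divides 135 and 245: they say k ≡ 103 (mod 5) and k ≡ 120 (mod 5).
But 103 mod 5 = 3 while 120 mod 5 = 0, a contradiction.
Hence the system has no solution.

No such integer exists.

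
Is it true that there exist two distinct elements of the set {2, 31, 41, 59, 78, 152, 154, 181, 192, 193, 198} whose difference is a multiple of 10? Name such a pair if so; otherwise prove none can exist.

2 and 152 are such a pair.

Both 2 and 152 leave remainder 2 on division by 10; their difference 150 = 15·10 is a multiple of 10.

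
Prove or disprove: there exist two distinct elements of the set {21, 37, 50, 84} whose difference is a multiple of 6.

There is no such pair.

Residues mod 6: 21↦3, 37↦1, 50↦2, 84↦0.
No residue repeats among the 4 elements, so no pair has difference ≡ 0 (mod 6).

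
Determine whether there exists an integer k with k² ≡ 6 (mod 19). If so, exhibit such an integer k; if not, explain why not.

Take k = 14. Then 14² = 196 = 10·19 + 6, so 14² ≡ 6 (mod 19).

k = 14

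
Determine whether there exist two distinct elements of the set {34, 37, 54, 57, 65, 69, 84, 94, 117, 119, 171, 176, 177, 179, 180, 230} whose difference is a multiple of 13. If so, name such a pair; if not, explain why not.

34 mod 13 = 8 and 177 mod 13 = 8, so 177 − 34 = 143 = 11·13.

34 and 177 are such a pair.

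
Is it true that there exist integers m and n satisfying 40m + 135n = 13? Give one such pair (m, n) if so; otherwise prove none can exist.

Both 40 and 135 are divisible by gcd(40, 135) = 5, hence so is any combination 40m + 135n.
But 13 is not a multiple of 5 (it leaves remainder 3).
Therefore 40m + 135n = 13 has no solution in integers.

No, no such integers exist.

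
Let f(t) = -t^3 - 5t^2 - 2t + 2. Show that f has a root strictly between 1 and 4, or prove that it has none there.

f(1) = -6 and f(4) = -150, both negative, so a sign-change argument is unavailable; we show f keeps this sign on the whole interval.
Shift to the endpoint 1: with t = 1 + u (0 < u < 3), one computes f(1 + u) = -u^3 - 8u^2 - 15u - 6.
All 4 nonzero coefficients of this polynomial in u are negative; hence for u > 0 the value is a sum of negative terms (the constant -6 among them).
Therefore f(t) < 0 throughout (1, 4), and f has no zero there.

f has no root in that interval.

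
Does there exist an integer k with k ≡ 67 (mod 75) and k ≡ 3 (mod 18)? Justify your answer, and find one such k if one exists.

There is no such integer.

Both moduli are multiples of 3 = gcd(75, 18), so any solution would satisfy k ≡ 67 and k ≡ 3 modulo 3 simultaneously.
These are incompatible: 67 − 3 = 64 is not divisible by 3.
Therefore no such k exists.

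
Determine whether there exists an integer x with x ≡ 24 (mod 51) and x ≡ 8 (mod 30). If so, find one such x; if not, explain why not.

Both moduli are multiples of 3 = gcd(51, 30), so any solution would satisfy x ≡ 24 and x ≡ 8 modulo 3 simultaneously.
However 24 ≡ 0 and 8 ≡ 2 (mod 3), and 0 ≠ 2.
So no integer satisfies both congruences.

No, no such integer exists.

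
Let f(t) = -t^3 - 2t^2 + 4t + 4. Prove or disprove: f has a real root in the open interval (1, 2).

f(1) = 5 and f(2) = -4, which have opposite signs.
As a polynomial, f is continuous on every closed interval.
By the Intermediate Value Theorem f must vanish at some point of (1, 2).

Yes, f has a root in the interval.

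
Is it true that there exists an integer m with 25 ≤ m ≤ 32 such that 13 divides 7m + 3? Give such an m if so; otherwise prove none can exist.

No, no such integer m in that range exists.

For m = 25, 26, …, 32 the values of 7m + 3 modulo 13 are 9, 3, 10, 4, 11, 5, 12, 6 respectively.
Since 0 is absent from this list, 13 ∤ 7m + 3 for every m with 25 ≤ m ≤ 32.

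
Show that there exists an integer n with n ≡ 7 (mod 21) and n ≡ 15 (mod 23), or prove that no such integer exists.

gcd(21, 23) = 1, so the Chinese Remainder Theorem guarantees exactly one residue class mod 483 satisfying both.
Write n = 7 + 21t and require 7 + 21t ≡ 15 (mod 23), i.e. 21t ≡ 8 (mod 23).
Invert 21 mod 23 by the Euclidean algorithm: 23 = 1·21 + 2, 21 = 10·2 + 1, 2 = 2·1 + 0; back-substituting, 1 = 21 − 10·2 = 21 − 10·(23 − 1·21) = −10·23 + 11·21. Hence 21·11 ≡ 1, so 21⁻¹ ≡ 11 (mod 23).
Multiplying by 11: t ≡ 11·8 = 88 ≡ 19 (mod 23).
With t = 19: n = 7 + 21·19 = 406.
Verify: 406 = 19·21 + 7 and 406 = 17·23 + 15. ✓

n = 406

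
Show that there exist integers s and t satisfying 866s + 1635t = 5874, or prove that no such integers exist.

s = 1419, t = -748

866 and 1635 are coprime, so 866s + 1635t ranges over all of ℤ.
Euclidean algorithm: 1635 = 1·866 + 769, 866 = 1·769 + 97, 769 = 7·97 + 90, 97 = 1·90 + 7, 90 = 12·7 + 6, 7 = 1·6 + 1, 6 = 6·1 + 0.
Working back up the chain: 1 = 7 − 1·6 = 7 − (90 − 12·7) = −90 + 13·7 = −90 + 13·(97 − 1·90) = 13·97 − 14·90 = 13·97 − 14·(769 − 7·97) = −14·769 + 111·97 = −14·769 + 111·(866 − 1·769) = 111·866 − 125·769 = 111·866 − 125·(1635 − 1·866) = −125·1635 + 236·866. So 866·236 + 1635·(-125) = 1.
Scaling by 5874 gives the particular solution (s, t) = (1386264, -734250).
The general solution is s = 1386264 + 1635k, t = -734250 − 866k; taking k = -847 gives the smaller pair s = 1419, t = -748.
Check: 866·1419 + 1635·(-748) = 1228854 − 1222980 = 5874. ✓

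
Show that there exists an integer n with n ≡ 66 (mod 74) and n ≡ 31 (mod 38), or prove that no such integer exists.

Both moduli are multiples of 2 = gcd(74, 38), so any solution would satisfy n ≡ 66 and n ≡ 31 modulo 2 simultaneously.
However 66 ≡ 0 and 31 ≡ 1 (mod 2), and 0 ≠ 1.
Therefore no such n exists.

There is no such integer.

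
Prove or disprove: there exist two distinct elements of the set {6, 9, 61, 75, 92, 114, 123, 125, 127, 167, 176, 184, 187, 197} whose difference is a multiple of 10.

Reduce each element mod 10: 6↦6, 9↦9, 61↦1, 75↦5, 92↦2, 114↦4, 123↦3, 125↦5, 127↦7, 167↦7, 176↦6, 184↦4, 187↦7, 197↦7. The residue 6 repeats (at 6 and 176), and 176 − 6 = 170 = 17·10.

The pair (6, 176) works.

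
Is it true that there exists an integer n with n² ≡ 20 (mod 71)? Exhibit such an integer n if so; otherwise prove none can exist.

n = 37

Take n = 37. Then 37² = 1369 = 19·71 + 20, so 37² ≡ 20 (mod 71).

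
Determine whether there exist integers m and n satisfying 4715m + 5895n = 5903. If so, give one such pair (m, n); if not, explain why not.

There are no such integers.

gcd(4715, 5895) = 5, so every integer of the form 4715m + 5895n is a multiple of 5.
However 5903 leaves remainder 3 on division by 5.
So the equation is unsolvable over ℤ.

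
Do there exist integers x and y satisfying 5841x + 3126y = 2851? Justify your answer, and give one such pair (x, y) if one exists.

gcd(5841, 3126) = 3, so every integer of the form 5841x + 3126y is a multiple of 3.
But 2851 is not a multiple of 3 (it leaves remainder 1).
Therefore 5841x + 3126y = 2851 has no solution in integers.

No such integers exist.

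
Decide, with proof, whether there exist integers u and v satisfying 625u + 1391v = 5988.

u = 359, v = -157

Since gcd(625, 1391) = 1, every integer is an integer combination of 625 and 1391.
Dividing repeatedly: 1391 = 2·625 + 141, 625 = 4·141 + 61, 141 = 2·61 + 19, 61 = 3·19 + 4, 19 = 4·4 + 3, 4 = 1·3 + 1, 3 = 3·1 + 0.
Unwinding: 1 = 4 − 1·3 = 4 − (19 − 4·4) = −19 + 5·4 = −19 + 5·(61 − 3·19) = 5·61 − 16·19 = 5·61 − 16·(141 − 2·61) = −16·141 + 37·61 = −16·141 + 37·(625 − 4·141) = 37·625 − 164·141 = 37·625 − 164·(1391 − 2·625) = −164·1391 + 365·625, i.e. 625·365 + 1391·(-164) = 1.
Multiplying through by 5988: u = 365·5988 = 2185620, v = (-164)·5988 = -982032 is a solution.
Shifting by a multiple of (1391, −625) keeps it a solution: u = 2185620 − 1571·1391 = 359, v = -982032 + 1571·625 = -157.
Indeed 625·359 + 1391·(-157) = 224375 − 218387 = 5988.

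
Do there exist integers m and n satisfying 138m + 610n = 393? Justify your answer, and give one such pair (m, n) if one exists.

No, no such integers exist.

Any value of 138m + 610n is a multiple of gcd(138, 610) = 2.
However 393 leaves remainder 1 on division by 2.
Hence no integers m, n satisfy the equation.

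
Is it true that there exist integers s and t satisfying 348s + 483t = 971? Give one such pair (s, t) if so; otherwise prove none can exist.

There are no such integers.

Any value of 348s + 483t is a multiple of gcd(348, 483) = 3.
But 971 is not a multiple of 3 (it leaves remainder 2).
Therefore 348s + 483t = 971 has no solution in integers.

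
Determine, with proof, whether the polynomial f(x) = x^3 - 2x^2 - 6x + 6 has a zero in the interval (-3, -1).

f(-3) = -21 and f(-1) = 9, which have opposite signs.
As a polynomial, f is continuous on every closed interval.
By the Intermediate Value Theorem f must vanish at some point of (-3, -1).

Such a root exists.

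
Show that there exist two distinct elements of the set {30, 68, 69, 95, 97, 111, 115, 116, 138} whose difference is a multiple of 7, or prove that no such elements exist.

Yes: 68 and 138.

68 mod 7 = 5 and 138 mod 7 = 5, so 138 − 68 = 70 = 10·7.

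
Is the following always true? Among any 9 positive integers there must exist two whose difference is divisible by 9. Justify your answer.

No; for instance {45, 46, 47, 48, 49, 50, 51, 52, 53} is a counterexample.

Consider the 9 integers 45, 46, …, 53. They lie in distinct residue classes modulo 9, since 9 ≤ 9.
Any two of them differ by at most 8 < 9 and by at least 1, so no difference is a multiple of 9.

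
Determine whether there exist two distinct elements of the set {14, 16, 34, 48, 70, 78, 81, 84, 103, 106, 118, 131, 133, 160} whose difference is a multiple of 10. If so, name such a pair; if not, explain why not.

Reduce each element mod 10: 14↦4, 16↦6, 34↦4, 48↦8, 70↦0, 78↦8, 81↦1, 84↦4, 103↦3, 106↦6, 118↦8, 131↦1, 133↦3, 160↦0. The residue 4 repeats (at 14 and 34), and 34 − 14 = 20 = 2·10.

Yes: 14 and 34.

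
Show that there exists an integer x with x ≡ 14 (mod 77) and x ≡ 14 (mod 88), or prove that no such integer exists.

x = 14

The moduli are not coprime: gcd(77, 88) = 11. Compatibility requires 11 ∣ (14 − 14) = 0, which holds, so solutions exist.
The smallest candidate x = 14 works directly: 14 ≡ 14 (mod 88).
Indeed 14 ≡ 14 (mod 77) and 14 ≡ 14 (mod 88).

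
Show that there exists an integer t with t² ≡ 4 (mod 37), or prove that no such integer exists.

Take t = 2. Then 2² = 4, and since 0 ≤ 4 < 37 this is already reduced: 2² ≡ 4 (mod 37).

t = 2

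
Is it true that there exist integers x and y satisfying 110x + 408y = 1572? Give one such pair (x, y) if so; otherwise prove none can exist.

x = 18, y = -1

gcd(110, 408) = 2, and 2 divides 1572, so integer solutions exist.
Dividing through by 2 reduces the equation to 55x + 204y = 786.
Dividing repeatedly: 204 = 3·55 + 39, 55 = 1·39 + 16, 39 = 2·16 + 7, 16 = 2·7 + 2, 7 = 3·2 + 1, 2 = 2·1 + 0.
Back-substituting, 1 = 7 − 3·2 = 7 − 3·(16 − 2·7) = −3·16 + 7·7 = −3·16 + 7·(39 − 2·16) = 7·39 − 17·16 = 7·39 − 17·(55 − 1·39) = −17·55 + 24·39 = −17·55 + 24·(204 − 3·55) = 24·204 − 89·55; that is, 55·(-89) + 204·24 = 1.
Scaling by 786 gives the particular solution (x, y) = (-69954, 18864).
Shifting by a multiple of (204, −55) keeps it a solution: x = -69954 + 343·204 = 18, y = 18864 − 343·55 = -1.
Check: 110·18 + 408·(-1) = 1980 − 408 = 1572. ✓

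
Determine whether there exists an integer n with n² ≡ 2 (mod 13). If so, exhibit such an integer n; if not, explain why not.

No, no such integer exists.

Computing n² mod 13 for n = 0, 1, …, 6 (enough, by the symmetry n ↦ 13 − n) gives 0, 1, 4, 9, 3, 12, 10.
The set of squares mod 13 is therefore {0, 1, 3, 4, 9, 10, 12}, which does not contain 2.
Hence no integer n has n² ≡ 2 (mod 13).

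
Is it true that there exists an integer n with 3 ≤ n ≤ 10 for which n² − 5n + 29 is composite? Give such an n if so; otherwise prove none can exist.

n = 6

At n = 6: 6² − 5·6 + 29 = 35 = 5·7, which is composite.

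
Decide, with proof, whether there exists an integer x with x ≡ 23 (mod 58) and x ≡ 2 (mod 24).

gcd(58, 24) = 2. If x ≡ 23 (mod 58) and x ≡ 2 (mod 24), then x ≡ 23 (mod 2) and x ≡ 2 (mod 2).
However 23 ≡ 1 and 2 ≡ 0 (mod 2), and 1 ≠ 0.
Hence the system has no solution.

No such integer exists.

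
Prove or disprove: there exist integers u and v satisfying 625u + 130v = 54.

gcd(625, 130) = 5, so every integer of the form 625u + 130v is a multiple of 5.
But 54 is not a multiple of 5 (it leaves remainder 4).
Therefore 625u + 130v = 54 has no solution in integers.

There are no such integers.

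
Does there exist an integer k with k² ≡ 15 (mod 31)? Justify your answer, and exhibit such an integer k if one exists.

No, no such integer exists.

Apply Euler's criterion with the prime 31: 15 is a quadratic residue iff 15^15 ≡ 1 (mod 31), and a non-residue iff it is ≡ −1.
Repeated squaring mod 31: 15^2 = 225 ≡ 8; 15^4 ≡ 8² = 64 ≡ 2; 15^8 ≡ 2² = 4 ≡ 4.
Since 15 = 8 + 4 + 2 + 1, 15^15 ≡ 4 · 2 · 8 · 15; multiplying out mod 31: 4·2 = 8 ≡ 8, then 8·8 = 64 ≡ 2, then 2·15 = 30 ≡ 30. Thus 15^15 ≡ 30 ≡ −1 (mod 31).
By Euler's criterion 15 is a quadratic non-residue mod 31: no k satisfies k² ≡ 15 (mod 31).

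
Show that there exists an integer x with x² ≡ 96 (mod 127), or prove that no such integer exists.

No such integer exists.

127 is prime, so by Euler's criterion 96 is a square mod 127 iff 96^((127−1)/2) = 96^63 ≡ 1 (mod 127).
Squaring successively (mod 127): 96^2 = 9216 ≡ 72; 96^4 ≡ 72² = 5184 ≡ 104; 96^8 ≡ 104² = 10816 ≡ 21; 96^16 ≡ 21² = 441 ≡ 60; 96^32 ≡ 60² = 3600 ≡ 44.
Since 63 = 32 + 16 + 8 + 4 + 2 + 1, 96^63 ≡ 44 · 60 · 21 · 104 · 72 · 96; multiplying out mod 127: 44·60 = 2640 ≡ 100, then 100·21 = 2100 ≡ 68, then 68·104 = 7072 ≡ 87, then 87·72 = 6264 ≡ 41, then 41·96 = 3936 ≡ 126. Thus 96^63 ≡ 126 ≡ −1 (mod 127).
By Euler's criterion 96 is a quadratic non-residue mod 127: no x satisfies x² ≡ 96 (mod 127).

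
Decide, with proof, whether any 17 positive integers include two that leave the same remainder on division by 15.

Partition the integers by their residue mod 15; there are 15 classes.
Since 17 > 15, two of the 17 integers must share a residue class by the pigeonhole principle; call them a and b.
So a and b have equal remainders mod 15, which is exactly what was to be shown.

True.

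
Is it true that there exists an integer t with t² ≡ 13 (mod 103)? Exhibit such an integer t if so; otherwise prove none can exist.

Take t = 61. Then 61² = 3721 = 36·103 + 13, so 61² ≡ 13 (mod 103).

t = 61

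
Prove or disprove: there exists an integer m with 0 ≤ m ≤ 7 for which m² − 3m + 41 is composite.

m = 2

At m = 2: 2² − 3·2 + 41 = 39 = 3·13, which is composite.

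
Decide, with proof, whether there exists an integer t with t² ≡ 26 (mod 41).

No such integer exists.

Apply Euler's criterion with the prime 41: 26 is a quadratic residue iff 26^20 ≡ 1 (mod 41), and a non-residue iff it is ≡ −1.
Repeated squaring mod 41: 26^2 = 676 ≡ 20; 26^4 ≡ 20² = 400 ≡ 31; 26^8 ≡ 31² = 961 ≡ 18; 26^16 ≡ 18² = 324 ≡ 37.
Since 20 = 16 + 4, 26^20 ≡ 37 · 31; multiplying out mod 41: 37·31 = 1147 ≡ 40. Thus 26^20 ≡ 40 ≡ −1 (mod 41).
By Euler's criterion 26 is a quadratic non-residue mod 41: no t satisfies t² ≡ 26 (mod 41).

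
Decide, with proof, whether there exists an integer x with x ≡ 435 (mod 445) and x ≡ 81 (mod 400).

There is no such integer.

Both moduli are multiples of 5 = gcd(445, 400), so any solution would satisfy x ≡ 435 and x ≡ 81 modulo 5 simultaneously.
These are incompatible: 435 − 81 = 354 is not divisible by 5.
So no integer satisfies both congruences.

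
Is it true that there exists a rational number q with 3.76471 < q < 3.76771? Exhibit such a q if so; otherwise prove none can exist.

q = 113/30

Scale by 30: the interval becomes (112.94130, 113.03130), which contains the integer 113.
So q = 113/30 works: it is a ratio of integers, and dividing 30·3.76471 < 113 < 30·3.76771 through by 30 gives 3.76471 < 113/30 < 3.76771.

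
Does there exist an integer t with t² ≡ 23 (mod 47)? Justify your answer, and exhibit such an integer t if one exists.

47 is prime, so by Euler's criterion 23 is a square mod 47 iff 23^((47−1)/2) = 23^23 ≡ 1 (mod 47).
Squaring successively (mod 47): 23^2 = 529 ≡ 12; 23^4 ≡ 12² = 144 ≡ 3; 23^8 ≡ 3² = 9 ≡ 9; 23^16 ≡ 9² = 81 ≡ 34.
Since 23 = 16 + 4 + 2 + 1, 23^23 ≡ 34 · 3 · 12 · 23; multiplying out mod 47: 34·3 = 102 ≡ 8, then 8·12 = 96 ≡ 2, then 2·23 = 46 ≡ 46. Thus 23^23 ≡ 46 ≡ −1 (mod 47).
The value −1 means 23 is a non-residue modulo 47, so t² ≡ 23 (mod 47) is impossible.

No such integer exists.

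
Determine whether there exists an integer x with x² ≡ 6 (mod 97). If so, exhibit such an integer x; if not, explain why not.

x = 43

x = 43 works: 43² = 1849, and 1849 − 6 = 1843 = 19·97.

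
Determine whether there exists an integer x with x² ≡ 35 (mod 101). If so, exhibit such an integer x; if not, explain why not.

No such integer exists.

Apply Euler's criterion with the prime 101: 35 is a quadratic residue iff 35^50 ≡ 1 (mod 101), and a non-residue iff it is ≡ −1.
Squaring successively (mod 101): 35^2 = 1225 ≡ 13; 35^4 ≡ 13² = 169 ≡ 68; 35^8 ≡ 68² = 4624 ≡ 79; 35^16 ≡ 79² = 6241 ≡ 80; 35^32 ≡ 80² = 6400 ≡ 37.
Since 50 = 32 + 16 + 2, 35^50 ≡ 37 · 80 · 13; multiplying out mod 101: 37·80 = 2960 ≡ 31, then 31·13 = 403 ≡ 100. Thus 35^50 ≡ 100 ≡ −1 (mod 101).
By Euler's criterion 35 is a quadratic non-residue mod 101: no x satisfies x² ≡ 35 (mod 101).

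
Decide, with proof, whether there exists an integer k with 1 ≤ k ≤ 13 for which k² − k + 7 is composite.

k = 7

At k = 7: 7² − 7 + 7 = 49 = 7·7, which is composite.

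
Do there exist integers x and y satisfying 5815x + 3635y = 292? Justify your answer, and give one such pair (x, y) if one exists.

No, no such integers exist.

Any value of 5815x + 3635y is a multiple of gcd(5815, 3635) = 5.
But 292 is not a multiple of 5 (it leaves remainder 2).
Therefore 5815x + 3635y = 292 has no solution in integers.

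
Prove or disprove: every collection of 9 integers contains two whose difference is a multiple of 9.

No, the set {44, 45, 46, 47, 48, 49, 50, 51, 52} is a counterexample.

Consider the 9 integers 44, 45, …, 52. They lie in distinct residue classes modulo 9, since 9 ≤ 9.
Any two of them differ by at most 8 < 9 and by at least 1, so no difference is a multiple of 9.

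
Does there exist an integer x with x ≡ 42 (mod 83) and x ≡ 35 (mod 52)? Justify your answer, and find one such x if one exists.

x = 2947

gcd(83, 52) = 1, so the Chinese Remainder Theorem guarantees exactly one residue class mod 4316 satisfying both.
Write x = 42 + 83t and require 42 + 83t ≡ 35 (mod 52), i.e. 83t ≡ 45 (mod 52).
83 ≡ 31 (mod 52), so this reads 31t ≡ 45 (mod 52). Invert 31 mod 52 by the Euclidean algorithm: 52 = 1·31 + 21, 31 = 1·21 + 10, 21 = 2·10 + 1, 10 = 10·1 + 0; back-substituting, 1 = 21 − 2·10 = 21 − 2·(31 − 1·21) = −2·31 + 3·21 = −2·31 + 3·(52 − 1·31) = 3·52 − 5·31. Hence 31·(-5) ≡ 1, so 31⁻¹ ≡ -5 ≡ 47 (mod 52).
Multiplying by 47: t ≡ 47·45 = 2115 ≡ 35 (mod 52).
With t = 35: x = 42 + 83·35 = 2947.
Verify: 2947 = 35·83 + 42 and 2947 = 56·52 + 35. ✓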